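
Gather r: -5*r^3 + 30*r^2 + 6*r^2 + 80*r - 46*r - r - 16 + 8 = -5*r^3 + 36*r^2 + 33*r - 8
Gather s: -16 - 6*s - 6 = -6*s - 22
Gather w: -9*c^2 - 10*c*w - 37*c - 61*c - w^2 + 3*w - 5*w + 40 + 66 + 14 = -9*c^2 - 98*c - w^2 + w*(-10*c - 2) + 120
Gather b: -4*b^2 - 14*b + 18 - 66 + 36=-4*b^2 - 14*b - 12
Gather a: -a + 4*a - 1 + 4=3*a + 3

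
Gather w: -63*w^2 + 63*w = -63*w^2 + 63*w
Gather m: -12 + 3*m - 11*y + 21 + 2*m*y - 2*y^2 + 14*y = m*(2*y + 3) - 2*y^2 + 3*y + 9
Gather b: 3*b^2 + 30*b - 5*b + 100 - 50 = 3*b^2 + 25*b + 50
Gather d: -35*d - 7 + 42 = 35 - 35*d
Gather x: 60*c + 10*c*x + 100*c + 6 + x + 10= 160*c + x*(10*c + 1) + 16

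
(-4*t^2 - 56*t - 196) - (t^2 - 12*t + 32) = -5*t^2 - 44*t - 228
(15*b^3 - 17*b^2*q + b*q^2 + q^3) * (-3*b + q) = -45*b^4 + 66*b^3*q - 20*b^2*q^2 - 2*b*q^3 + q^4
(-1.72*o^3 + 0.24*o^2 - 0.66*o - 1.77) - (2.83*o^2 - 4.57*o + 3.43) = -1.72*o^3 - 2.59*o^2 + 3.91*o - 5.2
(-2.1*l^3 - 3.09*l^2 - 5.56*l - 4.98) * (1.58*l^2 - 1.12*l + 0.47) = -3.318*l^5 - 2.5302*l^4 - 6.311*l^3 - 3.0935*l^2 + 2.9644*l - 2.3406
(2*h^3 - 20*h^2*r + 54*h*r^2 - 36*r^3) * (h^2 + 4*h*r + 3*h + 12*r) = 2*h^5 - 12*h^4*r + 6*h^4 - 26*h^3*r^2 - 36*h^3*r + 180*h^2*r^3 - 78*h^2*r^2 - 144*h*r^4 + 540*h*r^3 - 432*r^4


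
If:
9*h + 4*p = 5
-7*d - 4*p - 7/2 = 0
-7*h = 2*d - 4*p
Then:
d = -7/10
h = 2/5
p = 7/20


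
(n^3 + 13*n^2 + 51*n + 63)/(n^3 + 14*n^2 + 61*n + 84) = (n + 3)/(n + 4)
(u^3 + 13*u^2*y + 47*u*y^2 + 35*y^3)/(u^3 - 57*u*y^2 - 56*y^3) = (-u - 5*y)/(-u + 8*y)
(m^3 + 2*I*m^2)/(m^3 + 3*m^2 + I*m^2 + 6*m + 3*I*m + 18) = m^2*(m + 2*I)/(m^3 + m^2*(3 + I) + 3*m*(2 + I) + 18)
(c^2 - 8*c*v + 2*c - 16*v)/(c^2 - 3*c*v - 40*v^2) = (c + 2)/(c + 5*v)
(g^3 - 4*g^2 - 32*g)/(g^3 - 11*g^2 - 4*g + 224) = g/(g - 7)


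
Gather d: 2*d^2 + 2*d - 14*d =2*d^2 - 12*d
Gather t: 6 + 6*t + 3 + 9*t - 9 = 15*t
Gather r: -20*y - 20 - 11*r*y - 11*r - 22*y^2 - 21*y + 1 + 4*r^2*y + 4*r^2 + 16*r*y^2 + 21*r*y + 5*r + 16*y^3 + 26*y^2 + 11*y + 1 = r^2*(4*y + 4) + r*(16*y^2 + 10*y - 6) + 16*y^3 + 4*y^2 - 30*y - 18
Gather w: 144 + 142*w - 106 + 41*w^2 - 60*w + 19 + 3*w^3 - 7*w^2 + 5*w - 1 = 3*w^3 + 34*w^2 + 87*w + 56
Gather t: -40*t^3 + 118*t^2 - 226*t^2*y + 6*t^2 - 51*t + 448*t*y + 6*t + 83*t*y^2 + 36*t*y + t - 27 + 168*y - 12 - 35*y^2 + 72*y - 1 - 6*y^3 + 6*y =-40*t^3 + t^2*(124 - 226*y) + t*(83*y^2 + 484*y - 44) - 6*y^3 - 35*y^2 + 246*y - 40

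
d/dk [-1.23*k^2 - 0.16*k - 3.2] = -2.46*k - 0.16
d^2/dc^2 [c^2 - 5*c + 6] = 2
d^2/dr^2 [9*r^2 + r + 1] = 18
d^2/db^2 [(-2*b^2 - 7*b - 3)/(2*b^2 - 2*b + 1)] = 4*(-18*b^3 - 12*b^2 + 39*b - 11)/(8*b^6 - 24*b^5 + 36*b^4 - 32*b^3 + 18*b^2 - 6*b + 1)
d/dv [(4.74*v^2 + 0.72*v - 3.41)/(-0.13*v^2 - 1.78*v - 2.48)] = (-8.3436*v^2 - 24.397*v - 7.8554)/(0.0169*v^4 + 0.4628*v^3 + 3.8132*v^2 + 8.8288*v + 6.1504)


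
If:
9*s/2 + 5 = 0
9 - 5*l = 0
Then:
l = 9/5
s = -10/9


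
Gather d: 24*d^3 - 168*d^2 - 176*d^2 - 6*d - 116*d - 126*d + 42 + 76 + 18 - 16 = 24*d^3 - 344*d^2 - 248*d + 120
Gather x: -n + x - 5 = -n + x - 5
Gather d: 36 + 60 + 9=105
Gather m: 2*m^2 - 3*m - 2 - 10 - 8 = 2*m^2 - 3*m - 20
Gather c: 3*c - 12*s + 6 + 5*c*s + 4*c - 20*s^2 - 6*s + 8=c*(5*s + 7) - 20*s^2 - 18*s + 14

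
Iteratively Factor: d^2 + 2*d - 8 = (d + 4)*(d - 2)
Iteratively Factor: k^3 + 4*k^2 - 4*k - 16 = (k - 2)*(k^2 + 6*k + 8) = (k - 2)*(k + 4)*(k + 2)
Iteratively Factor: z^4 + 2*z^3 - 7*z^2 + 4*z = (z + 4)*(z^3 - 2*z^2 + z) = (z - 1)*(z + 4)*(z^2 - z) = (z - 1)^2*(z + 4)*(z)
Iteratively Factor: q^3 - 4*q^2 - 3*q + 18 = (q - 3)*(q^2 - q - 6) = (q - 3)^2*(q + 2)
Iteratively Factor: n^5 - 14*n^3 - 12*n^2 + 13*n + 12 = (n - 4)*(n^4 + 4*n^3 + 2*n^2 - 4*n - 3) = (n - 4)*(n + 1)*(n^3 + 3*n^2 - n - 3) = (n - 4)*(n - 1)*(n + 1)*(n^2 + 4*n + 3) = (n - 4)*(n - 1)*(n + 1)*(n + 3)*(n + 1)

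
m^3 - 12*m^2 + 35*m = m*(m - 7)*(m - 5)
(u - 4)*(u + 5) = u^2 + u - 20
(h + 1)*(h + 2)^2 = h^3 + 5*h^2 + 8*h + 4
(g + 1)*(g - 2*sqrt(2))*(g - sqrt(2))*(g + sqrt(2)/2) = g^4 - 5*sqrt(2)*g^3/2 + g^3 - 5*sqrt(2)*g^2/2 + g^2 + g + 2*sqrt(2)*g + 2*sqrt(2)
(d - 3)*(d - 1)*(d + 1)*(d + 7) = d^4 + 4*d^3 - 22*d^2 - 4*d + 21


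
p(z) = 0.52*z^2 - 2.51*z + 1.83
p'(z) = 1.04*z - 2.51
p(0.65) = 0.42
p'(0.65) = -1.83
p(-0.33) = 2.71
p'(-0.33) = -2.85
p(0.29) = 1.15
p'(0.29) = -2.21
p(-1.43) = 6.48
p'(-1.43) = -4.00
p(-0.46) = 3.09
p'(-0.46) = -2.99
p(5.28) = 3.07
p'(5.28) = 2.98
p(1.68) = -0.92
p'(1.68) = -0.76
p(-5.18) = 28.78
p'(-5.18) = -7.90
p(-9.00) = 66.54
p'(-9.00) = -11.87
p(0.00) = 1.83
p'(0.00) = -2.51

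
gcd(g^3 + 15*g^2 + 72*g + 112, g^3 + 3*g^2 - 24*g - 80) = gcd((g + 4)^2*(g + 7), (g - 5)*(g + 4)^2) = g^2 + 8*g + 16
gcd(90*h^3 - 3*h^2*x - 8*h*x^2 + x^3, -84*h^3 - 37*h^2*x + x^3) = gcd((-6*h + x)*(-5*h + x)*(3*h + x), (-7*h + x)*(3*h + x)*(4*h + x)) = 3*h + x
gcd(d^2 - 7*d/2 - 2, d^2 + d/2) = d + 1/2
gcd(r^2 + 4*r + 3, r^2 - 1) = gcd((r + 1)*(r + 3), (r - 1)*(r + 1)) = r + 1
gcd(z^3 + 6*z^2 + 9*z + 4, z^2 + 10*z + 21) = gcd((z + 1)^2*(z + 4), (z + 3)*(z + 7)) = 1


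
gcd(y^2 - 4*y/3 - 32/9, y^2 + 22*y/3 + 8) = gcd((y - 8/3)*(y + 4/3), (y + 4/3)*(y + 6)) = y + 4/3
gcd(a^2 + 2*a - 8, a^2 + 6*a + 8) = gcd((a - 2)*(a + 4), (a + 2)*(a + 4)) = a + 4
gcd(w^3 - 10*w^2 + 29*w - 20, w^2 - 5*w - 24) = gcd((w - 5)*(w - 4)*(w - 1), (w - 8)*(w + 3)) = 1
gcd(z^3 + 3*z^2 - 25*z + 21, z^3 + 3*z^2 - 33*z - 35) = z + 7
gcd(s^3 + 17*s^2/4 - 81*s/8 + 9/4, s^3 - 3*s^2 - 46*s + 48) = s + 6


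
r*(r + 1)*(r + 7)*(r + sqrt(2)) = r^4 + sqrt(2)*r^3 + 8*r^3 + 7*r^2 + 8*sqrt(2)*r^2 + 7*sqrt(2)*r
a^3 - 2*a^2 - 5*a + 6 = (a - 3)*(a - 1)*(a + 2)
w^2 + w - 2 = (w - 1)*(w + 2)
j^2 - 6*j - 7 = (j - 7)*(j + 1)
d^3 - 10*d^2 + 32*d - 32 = (d - 4)^2*(d - 2)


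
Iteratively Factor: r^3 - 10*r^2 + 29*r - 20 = (r - 5)*(r^2 - 5*r + 4) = (r - 5)*(r - 1)*(r - 4)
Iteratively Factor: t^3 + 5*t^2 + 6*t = (t)*(t^2 + 5*t + 6) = t*(t + 2)*(t + 3)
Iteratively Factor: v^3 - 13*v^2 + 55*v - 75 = (v - 5)*(v^2 - 8*v + 15) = (v - 5)*(v - 3)*(v - 5)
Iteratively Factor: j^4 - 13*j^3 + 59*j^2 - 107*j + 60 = (j - 3)*(j^3 - 10*j^2 + 29*j - 20) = (j - 5)*(j - 3)*(j^2 - 5*j + 4) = (j - 5)*(j - 4)*(j - 3)*(j - 1)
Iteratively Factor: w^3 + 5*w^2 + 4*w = (w + 1)*(w^2 + 4*w) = (w + 1)*(w + 4)*(w)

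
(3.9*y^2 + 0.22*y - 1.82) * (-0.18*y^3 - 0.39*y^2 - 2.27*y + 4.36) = -0.702*y^5 - 1.5606*y^4 - 8.6112*y^3 + 17.2144*y^2 + 5.0906*y - 7.9352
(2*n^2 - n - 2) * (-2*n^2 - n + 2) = -4*n^4 + 9*n^2 - 4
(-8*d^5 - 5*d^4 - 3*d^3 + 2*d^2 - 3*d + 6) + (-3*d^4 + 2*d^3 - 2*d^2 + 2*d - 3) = -8*d^5 - 8*d^4 - d^3 - d + 3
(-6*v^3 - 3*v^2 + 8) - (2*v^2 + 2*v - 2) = -6*v^3 - 5*v^2 - 2*v + 10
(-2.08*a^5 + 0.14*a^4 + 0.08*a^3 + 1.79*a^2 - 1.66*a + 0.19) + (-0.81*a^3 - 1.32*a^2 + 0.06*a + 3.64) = -2.08*a^5 + 0.14*a^4 - 0.73*a^3 + 0.47*a^2 - 1.6*a + 3.83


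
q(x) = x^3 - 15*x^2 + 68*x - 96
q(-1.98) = -297.21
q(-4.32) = -750.32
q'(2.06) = 18.93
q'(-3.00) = 185.00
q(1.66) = -19.88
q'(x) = 3*x^2 - 30*x + 68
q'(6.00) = -4.00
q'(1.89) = 22.02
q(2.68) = -2.25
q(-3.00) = -462.00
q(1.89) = -14.31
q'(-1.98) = 139.16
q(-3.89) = -646.37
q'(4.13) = -4.73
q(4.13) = -0.57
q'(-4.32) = 253.59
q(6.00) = -12.00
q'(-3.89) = 230.10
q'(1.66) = 26.47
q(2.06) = -10.83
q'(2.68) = 9.15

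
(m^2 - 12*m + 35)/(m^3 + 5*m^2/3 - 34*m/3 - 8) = 3*(m^2 - 12*m + 35)/(3*m^3 + 5*m^2 - 34*m - 24)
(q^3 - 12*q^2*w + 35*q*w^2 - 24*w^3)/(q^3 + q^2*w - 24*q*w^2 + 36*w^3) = (q^2 - 9*q*w + 8*w^2)/(q^2 + 4*q*w - 12*w^2)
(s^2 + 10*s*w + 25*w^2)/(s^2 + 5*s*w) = (s + 5*w)/s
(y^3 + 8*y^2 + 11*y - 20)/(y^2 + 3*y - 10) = (y^2 + 3*y - 4)/(y - 2)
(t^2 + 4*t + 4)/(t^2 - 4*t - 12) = (t + 2)/(t - 6)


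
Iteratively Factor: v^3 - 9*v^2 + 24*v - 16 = (v - 4)*(v^2 - 5*v + 4) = (v - 4)^2*(v - 1)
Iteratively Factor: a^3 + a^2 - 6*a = (a - 2)*(a^2 + 3*a) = a*(a - 2)*(a + 3)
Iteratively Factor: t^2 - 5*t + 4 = (t - 4)*(t - 1)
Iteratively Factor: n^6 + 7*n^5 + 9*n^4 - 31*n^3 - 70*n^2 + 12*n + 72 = (n + 3)*(n^5 + 4*n^4 - 3*n^3 - 22*n^2 - 4*n + 24) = (n + 3)^2*(n^4 + n^3 - 6*n^2 - 4*n + 8) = (n + 2)*(n + 3)^2*(n^3 - n^2 - 4*n + 4) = (n - 1)*(n + 2)*(n + 3)^2*(n^2 - 4) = (n - 1)*(n + 2)^2*(n + 3)^2*(n - 2)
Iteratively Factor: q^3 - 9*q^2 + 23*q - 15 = (q - 5)*(q^2 - 4*q + 3) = (q - 5)*(q - 3)*(q - 1)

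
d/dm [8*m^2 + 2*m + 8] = 16*m + 2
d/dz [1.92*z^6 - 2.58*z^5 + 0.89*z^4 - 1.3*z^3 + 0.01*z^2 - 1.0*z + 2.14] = 11.52*z^5 - 12.9*z^4 + 3.56*z^3 - 3.9*z^2 + 0.02*z - 1.0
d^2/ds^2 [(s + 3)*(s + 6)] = 2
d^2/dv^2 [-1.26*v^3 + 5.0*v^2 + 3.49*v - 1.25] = 10.0 - 7.56*v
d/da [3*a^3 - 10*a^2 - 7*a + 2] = 9*a^2 - 20*a - 7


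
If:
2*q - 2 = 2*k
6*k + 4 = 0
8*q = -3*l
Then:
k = -2/3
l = -8/9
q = 1/3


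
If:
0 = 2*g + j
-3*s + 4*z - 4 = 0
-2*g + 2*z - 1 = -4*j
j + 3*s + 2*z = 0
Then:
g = 1/28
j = -1/14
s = -3/7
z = 19/28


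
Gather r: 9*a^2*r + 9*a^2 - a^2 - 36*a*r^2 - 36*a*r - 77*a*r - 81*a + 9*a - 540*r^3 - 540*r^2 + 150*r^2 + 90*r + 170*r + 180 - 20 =8*a^2 - 72*a - 540*r^3 + r^2*(-36*a - 390) + r*(9*a^2 - 113*a + 260) + 160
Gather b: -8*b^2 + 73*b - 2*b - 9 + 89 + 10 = -8*b^2 + 71*b + 90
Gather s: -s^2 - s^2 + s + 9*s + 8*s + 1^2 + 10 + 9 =-2*s^2 + 18*s + 20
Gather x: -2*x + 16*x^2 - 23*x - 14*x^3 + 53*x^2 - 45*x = -14*x^3 + 69*x^2 - 70*x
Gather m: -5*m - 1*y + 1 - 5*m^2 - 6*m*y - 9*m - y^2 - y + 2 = -5*m^2 + m*(-6*y - 14) - y^2 - 2*y + 3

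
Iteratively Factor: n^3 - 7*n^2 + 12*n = (n - 4)*(n^2 - 3*n) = (n - 4)*(n - 3)*(n)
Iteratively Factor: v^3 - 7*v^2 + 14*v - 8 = (v - 2)*(v^2 - 5*v + 4) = (v - 2)*(v - 1)*(v - 4)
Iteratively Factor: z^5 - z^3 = (z)*(z^4 - z^2) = z*(z - 1)*(z^3 + z^2) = z^2*(z - 1)*(z^2 + z) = z^2*(z - 1)*(z + 1)*(z)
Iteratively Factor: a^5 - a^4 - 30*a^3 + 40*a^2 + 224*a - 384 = (a + 4)*(a^4 - 5*a^3 - 10*a^2 + 80*a - 96) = (a - 2)*(a + 4)*(a^3 - 3*a^2 - 16*a + 48) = (a - 2)*(a + 4)^2*(a^2 - 7*a + 12) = (a - 3)*(a - 2)*(a + 4)^2*(a - 4)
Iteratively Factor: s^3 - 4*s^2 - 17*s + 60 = (s + 4)*(s^2 - 8*s + 15) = (s - 3)*(s + 4)*(s - 5)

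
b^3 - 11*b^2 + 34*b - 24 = (b - 6)*(b - 4)*(b - 1)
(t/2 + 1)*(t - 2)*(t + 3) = t^3/2 + 3*t^2/2 - 2*t - 6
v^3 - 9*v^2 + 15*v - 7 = (v - 7)*(v - 1)^2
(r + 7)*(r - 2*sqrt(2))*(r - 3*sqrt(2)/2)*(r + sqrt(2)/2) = r^4 - 3*sqrt(2)*r^3 + 7*r^3 - 21*sqrt(2)*r^2 + 5*r^2/2 + 3*sqrt(2)*r + 35*r/2 + 21*sqrt(2)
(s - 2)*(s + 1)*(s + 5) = s^3 + 4*s^2 - 7*s - 10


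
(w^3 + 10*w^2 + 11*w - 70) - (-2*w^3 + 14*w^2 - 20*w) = 3*w^3 - 4*w^2 + 31*w - 70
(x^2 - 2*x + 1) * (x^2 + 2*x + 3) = x^4 - 4*x + 3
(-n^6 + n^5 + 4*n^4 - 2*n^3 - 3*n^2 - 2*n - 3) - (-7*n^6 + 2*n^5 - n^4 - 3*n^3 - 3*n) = 6*n^6 - n^5 + 5*n^4 + n^3 - 3*n^2 + n - 3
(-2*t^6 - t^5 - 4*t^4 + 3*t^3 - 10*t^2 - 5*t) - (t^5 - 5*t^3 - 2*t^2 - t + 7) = -2*t^6 - 2*t^5 - 4*t^4 + 8*t^3 - 8*t^2 - 4*t - 7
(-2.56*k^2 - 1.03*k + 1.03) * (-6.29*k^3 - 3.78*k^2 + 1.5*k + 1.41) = 16.1024*k^5 + 16.1555*k^4 - 6.4253*k^3 - 9.048*k^2 + 0.0927*k + 1.4523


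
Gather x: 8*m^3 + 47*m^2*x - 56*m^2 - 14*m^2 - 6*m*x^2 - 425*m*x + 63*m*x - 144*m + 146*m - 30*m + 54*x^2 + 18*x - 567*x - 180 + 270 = 8*m^3 - 70*m^2 - 28*m + x^2*(54 - 6*m) + x*(47*m^2 - 362*m - 549) + 90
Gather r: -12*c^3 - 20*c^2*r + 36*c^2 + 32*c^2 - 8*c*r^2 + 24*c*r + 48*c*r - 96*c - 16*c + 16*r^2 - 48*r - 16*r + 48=-12*c^3 + 68*c^2 - 112*c + r^2*(16 - 8*c) + r*(-20*c^2 + 72*c - 64) + 48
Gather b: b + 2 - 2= b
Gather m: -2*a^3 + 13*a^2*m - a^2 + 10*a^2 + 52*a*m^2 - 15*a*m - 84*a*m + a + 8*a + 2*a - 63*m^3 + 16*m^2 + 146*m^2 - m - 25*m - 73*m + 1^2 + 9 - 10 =-2*a^3 + 9*a^2 + 11*a - 63*m^3 + m^2*(52*a + 162) + m*(13*a^2 - 99*a - 99)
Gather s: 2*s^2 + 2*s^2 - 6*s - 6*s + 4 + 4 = 4*s^2 - 12*s + 8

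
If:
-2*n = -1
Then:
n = 1/2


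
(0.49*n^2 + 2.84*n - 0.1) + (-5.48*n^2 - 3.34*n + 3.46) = -4.99*n^2 - 0.5*n + 3.36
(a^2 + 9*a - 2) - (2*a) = a^2 + 7*a - 2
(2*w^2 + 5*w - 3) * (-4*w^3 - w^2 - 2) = -8*w^5 - 22*w^4 + 7*w^3 - w^2 - 10*w + 6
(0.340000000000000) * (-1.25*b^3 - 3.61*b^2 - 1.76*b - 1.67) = -0.425*b^3 - 1.2274*b^2 - 0.5984*b - 0.5678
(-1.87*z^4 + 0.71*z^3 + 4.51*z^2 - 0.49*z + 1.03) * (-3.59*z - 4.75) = 6.7133*z^5 + 6.3336*z^4 - 19.5634*z^3 - 19.6634*z^2 - 1.3702*z - 4.8925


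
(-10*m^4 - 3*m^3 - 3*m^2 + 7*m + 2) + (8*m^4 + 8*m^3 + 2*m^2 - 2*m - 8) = -2*m^4 + 5*m^3 - m^2 + 5*m - 6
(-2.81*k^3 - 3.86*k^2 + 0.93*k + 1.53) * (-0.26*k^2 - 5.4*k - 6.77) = 0.7306*k^5 + 16.1776*k^4 + 39.6259*k^3 + 20.7124*k^2 - 14.5581*k - 10.3581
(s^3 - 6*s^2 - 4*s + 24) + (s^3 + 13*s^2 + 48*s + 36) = 2*s^3 + 7*s^2 + 44*s + 60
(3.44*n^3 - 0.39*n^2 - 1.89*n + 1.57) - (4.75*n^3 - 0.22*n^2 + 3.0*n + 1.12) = -1.31*n^3 - 0.17*n^2 - 4.89*n + 0.45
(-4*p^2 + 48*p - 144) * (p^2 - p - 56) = -4*p^4 + 52*p^3 + 32*p^2 - 2544*p + 8064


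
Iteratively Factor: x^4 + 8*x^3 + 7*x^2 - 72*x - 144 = (x - 3)*(x^3 + 11*x^2 + 40*x + 48) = (x - 3)*(x + 4)*(x^2 + 7*x + 12) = (x - 3)*(x + 3)*(x + 4)*(x + 4)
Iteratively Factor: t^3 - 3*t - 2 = (t + 1)*(t^2 - t - 2) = (t + 1)^2*(t - 2)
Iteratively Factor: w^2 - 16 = (w + 4)*(w - 4)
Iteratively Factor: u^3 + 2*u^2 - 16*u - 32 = (u - 4)*(u^2 + 6*u + 8) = (u - 4)*(u + 4)*(u + 2)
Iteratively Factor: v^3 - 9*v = (v + 3)*(v^2 - 3*v) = v*(v + 3)*(v - 3)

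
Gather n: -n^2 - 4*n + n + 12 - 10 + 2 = -n^2 - 3*n + 4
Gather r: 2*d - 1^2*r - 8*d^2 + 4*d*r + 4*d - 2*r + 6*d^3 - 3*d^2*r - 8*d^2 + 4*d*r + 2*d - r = 6*d^3 - 16*d^2 + 8*d + r*(-3*d^2 + 8*d - 4)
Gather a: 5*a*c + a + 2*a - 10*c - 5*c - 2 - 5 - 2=a*(5*c + 3) - 15*c - 9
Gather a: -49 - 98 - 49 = -196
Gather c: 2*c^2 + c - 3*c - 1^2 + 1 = 2*c^2 - 2*c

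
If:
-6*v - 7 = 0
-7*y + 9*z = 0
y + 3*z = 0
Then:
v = -7/6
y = 0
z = 0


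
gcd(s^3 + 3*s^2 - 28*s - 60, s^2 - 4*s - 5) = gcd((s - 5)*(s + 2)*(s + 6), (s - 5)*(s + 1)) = s - 5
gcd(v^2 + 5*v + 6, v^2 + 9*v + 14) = v + 2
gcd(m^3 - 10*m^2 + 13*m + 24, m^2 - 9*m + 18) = m - 3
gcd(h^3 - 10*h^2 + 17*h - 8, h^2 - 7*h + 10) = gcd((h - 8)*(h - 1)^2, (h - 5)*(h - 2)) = 1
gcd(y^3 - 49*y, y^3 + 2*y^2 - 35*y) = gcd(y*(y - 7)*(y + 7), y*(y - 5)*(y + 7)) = y^2 + 7*y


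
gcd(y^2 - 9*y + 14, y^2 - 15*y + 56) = y - 7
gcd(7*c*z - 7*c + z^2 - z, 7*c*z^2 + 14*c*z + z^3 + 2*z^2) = 7*c + z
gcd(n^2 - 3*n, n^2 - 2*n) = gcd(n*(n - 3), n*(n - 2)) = n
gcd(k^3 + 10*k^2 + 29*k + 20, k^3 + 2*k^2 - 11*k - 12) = k^2 + 5*k + 4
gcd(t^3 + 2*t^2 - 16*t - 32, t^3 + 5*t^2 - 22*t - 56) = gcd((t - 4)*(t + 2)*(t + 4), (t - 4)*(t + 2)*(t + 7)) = t^2 - 2*t - 8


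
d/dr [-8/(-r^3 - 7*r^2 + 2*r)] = 8*(-3*r^2 - 14*r + 2)/(r^2*(r^2 + 7*r - 2)^2)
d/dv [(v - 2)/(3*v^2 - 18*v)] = (-v^2 + 4*v - 12)/(3*v^2*(v^2 - 12*v + 36))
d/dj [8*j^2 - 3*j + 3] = 16*j - 3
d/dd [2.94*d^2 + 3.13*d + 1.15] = 5.88*d + 3.13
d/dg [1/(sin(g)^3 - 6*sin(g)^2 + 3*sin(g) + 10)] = 3*(4*sin(g) + cos(g)^2 - 2)*cos(g)/(sin(g)^3 - 6*sin(g)^2 + 3*sin(g) + 10)^2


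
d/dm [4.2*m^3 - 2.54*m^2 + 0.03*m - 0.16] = 12.6*m^2 - 5.08*m + 0.03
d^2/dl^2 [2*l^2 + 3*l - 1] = 4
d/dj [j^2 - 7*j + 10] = 2*j - 7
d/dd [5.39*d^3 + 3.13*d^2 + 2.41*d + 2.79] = 16.17*d^2 + 6.26*d + 2.41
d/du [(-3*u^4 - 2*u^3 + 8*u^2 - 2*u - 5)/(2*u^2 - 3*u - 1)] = (-12*u^5 + 23*u^4 + 24*u^3 - 14*u^2 + 4*u - 13)/(4*u^4 - 12*u^3 + 5*u^2 + 6*u + 1)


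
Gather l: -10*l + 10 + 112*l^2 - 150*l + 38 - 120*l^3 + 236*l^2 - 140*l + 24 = -120*l^3 + 348*l^2 - 300*l + 72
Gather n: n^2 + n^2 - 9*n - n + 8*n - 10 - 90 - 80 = 2*n^2 - 2*n - 180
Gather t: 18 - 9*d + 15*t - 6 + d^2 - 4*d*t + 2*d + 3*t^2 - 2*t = d^2 - 7*d + 3*t^2 + t*(13 - 4*d) + 12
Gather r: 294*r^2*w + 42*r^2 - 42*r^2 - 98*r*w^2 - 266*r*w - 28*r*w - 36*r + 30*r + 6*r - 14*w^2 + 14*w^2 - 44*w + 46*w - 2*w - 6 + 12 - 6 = 294*r^2*w + r*(-98*w^2 - 294*w)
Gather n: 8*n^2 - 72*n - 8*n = 8*n^2 - 80*n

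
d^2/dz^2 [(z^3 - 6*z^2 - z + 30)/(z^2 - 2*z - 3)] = -12/(z^3 + 3*z^2 + 3*z + 1)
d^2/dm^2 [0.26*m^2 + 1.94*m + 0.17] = 0.520000000000000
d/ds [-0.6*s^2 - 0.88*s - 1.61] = -1.2*s - 0.88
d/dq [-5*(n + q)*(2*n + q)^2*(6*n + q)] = -260*n^3 - 380*n^2*q - 165*n*q^2 - 20*q^3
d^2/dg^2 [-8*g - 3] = 0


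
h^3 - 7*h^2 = h^2*(h - 7)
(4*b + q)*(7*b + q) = 28*b^2 + 11*b*q + q^2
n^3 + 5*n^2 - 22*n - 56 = (n - 4)*(n + 2)*(n + 7)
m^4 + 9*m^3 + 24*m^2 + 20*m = m*(m + 2)^2*(m + 5)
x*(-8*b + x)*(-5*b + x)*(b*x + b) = 40*b^3*x^2 + 40*b^3*x - 13*b^2*x^3 - 13*b^2*x^2 + b*x^4 + b*x^3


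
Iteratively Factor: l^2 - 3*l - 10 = (l + 2)*(l - 5)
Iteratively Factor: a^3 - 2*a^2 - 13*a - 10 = (a + 2)*(a^2 - 4*a - 5) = (a - 5)*(a + 2)*(a + 1)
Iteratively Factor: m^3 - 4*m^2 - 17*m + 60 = (m - 5)*(m^2 + m - 12) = (m - 5)*(m + 4)*(m - 3)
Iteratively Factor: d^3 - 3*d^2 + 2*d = (d - 2)*(d^2 - d) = d*(d - 2)*(d - 1)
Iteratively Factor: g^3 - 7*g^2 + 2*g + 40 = (g + 2)*(g^2 - 9*g + 20) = (g - 5)*(g + 2)*(g - 4)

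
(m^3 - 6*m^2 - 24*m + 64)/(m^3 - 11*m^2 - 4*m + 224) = (m - 2)/(m - 7)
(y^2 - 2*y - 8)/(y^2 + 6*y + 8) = (y - 4)/(y + 4)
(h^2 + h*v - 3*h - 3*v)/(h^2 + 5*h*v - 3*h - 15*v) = (h + v)/(h + 5*v)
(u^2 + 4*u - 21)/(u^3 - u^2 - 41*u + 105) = 1/(u - 5)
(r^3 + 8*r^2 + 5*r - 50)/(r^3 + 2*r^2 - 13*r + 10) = (r + 5)/(r - 1)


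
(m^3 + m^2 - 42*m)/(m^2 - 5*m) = (m^2 + m - 42)/(m - 5)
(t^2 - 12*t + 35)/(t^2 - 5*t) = (t - 7)/t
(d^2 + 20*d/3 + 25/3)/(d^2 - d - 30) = (d + 5/3)/(d - 6)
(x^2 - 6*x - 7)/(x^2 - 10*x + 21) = (x + 1)/(x - 3)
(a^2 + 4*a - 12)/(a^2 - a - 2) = (a + 6)/(a + 1)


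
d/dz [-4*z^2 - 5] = -8*z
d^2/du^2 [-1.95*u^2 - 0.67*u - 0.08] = -3.90000000000000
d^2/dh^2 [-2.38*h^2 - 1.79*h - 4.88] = -4.76000000000000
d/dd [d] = 1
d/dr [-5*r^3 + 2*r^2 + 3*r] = -15*r^2 + 4*r + 3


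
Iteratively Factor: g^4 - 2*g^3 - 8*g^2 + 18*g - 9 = (g + 3)*(g^3 - 5*g^2 + 7*g - 3) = (g - 3)*(g + 3)*(g^2 - 2*g + 1) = (g - 3)*(g - 1)*(g + 3)*(g - 1)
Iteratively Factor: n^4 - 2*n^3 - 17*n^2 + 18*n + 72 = (n - 3)*(n^3 + n^2 - 14*n - 24) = (n - 3)*(n + 3)*(n^2 - 2*n - 8) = (n - 4)*(n - 3)*(n + 3)*(n + 2)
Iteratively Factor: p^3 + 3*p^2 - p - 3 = (p + 1)*(p^2 + 2*p - 3) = (p + 1)*(p + 3)*(p - 1)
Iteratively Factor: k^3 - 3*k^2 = (k)*(k^2 - 3*k) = k^2*(k - 3)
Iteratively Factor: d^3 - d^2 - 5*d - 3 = (d + 1)*(d^2 - 2*d - 3) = (d - 3)*(d + 1)*(d + 1)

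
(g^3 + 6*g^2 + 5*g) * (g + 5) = g^4 + 11*g^3 + 35*g^2 + 25*g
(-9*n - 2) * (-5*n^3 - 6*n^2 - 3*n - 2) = 45*n^4 + 64*n^3 + 39*n^2 + 24*n + 4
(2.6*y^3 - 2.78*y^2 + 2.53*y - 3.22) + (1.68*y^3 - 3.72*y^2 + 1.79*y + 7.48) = 4.28*y^3 - 6.5*y^2 + 4.32*y + 4.26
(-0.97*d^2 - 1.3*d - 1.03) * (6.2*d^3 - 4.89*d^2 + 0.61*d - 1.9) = -6.014*d^5 - 3.3167*d^4 - 0.6207*d^3 + 6.0867*d^2 + 1.8417*d + 1.957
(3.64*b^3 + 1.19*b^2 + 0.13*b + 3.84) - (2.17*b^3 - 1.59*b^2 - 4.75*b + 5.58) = 1.47*b^3 + 2.78*b^2 + 4.88*b - 1.74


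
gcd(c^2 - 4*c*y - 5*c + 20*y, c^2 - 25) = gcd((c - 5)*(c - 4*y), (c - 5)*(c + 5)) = c - 5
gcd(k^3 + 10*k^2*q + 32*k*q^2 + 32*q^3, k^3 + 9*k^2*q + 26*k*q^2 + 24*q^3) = k^2 + 6*k*q + 8*q^2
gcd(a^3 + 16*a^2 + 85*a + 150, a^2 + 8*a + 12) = a + 6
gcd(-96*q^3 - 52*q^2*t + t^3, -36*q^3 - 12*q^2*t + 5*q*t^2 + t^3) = 12*q^2 + 8*q*t + t^2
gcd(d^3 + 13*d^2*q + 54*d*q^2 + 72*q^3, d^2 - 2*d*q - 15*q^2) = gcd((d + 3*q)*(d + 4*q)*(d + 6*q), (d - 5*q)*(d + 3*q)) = d + 3*q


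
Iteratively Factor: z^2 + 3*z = (z + 3)*(z)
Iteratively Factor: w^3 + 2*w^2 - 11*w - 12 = (w - 3)*(w^2 + 5*w + 4) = (w - 3)*(w + 4)*(w + 1)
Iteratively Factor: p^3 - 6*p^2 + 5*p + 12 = (p - 3)*(p^2 - 3*p - 4) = (p - 4)*(p - 3)*(p + 1)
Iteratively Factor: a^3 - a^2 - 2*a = (a + 1)*(a^2 - 2*a) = (a - 2)*(a + 1)*(a)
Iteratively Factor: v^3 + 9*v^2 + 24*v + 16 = (v + 4)*(v^2 + 5*v + 4) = (v + 1)*(v + 4)*(v + 4)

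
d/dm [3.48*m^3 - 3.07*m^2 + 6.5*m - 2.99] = 10.44*m^2 - 6.14*m + 6.5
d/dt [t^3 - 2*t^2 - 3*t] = 3*t^2 - 4*t - 3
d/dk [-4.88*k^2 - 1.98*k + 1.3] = -9.76*k - 1.98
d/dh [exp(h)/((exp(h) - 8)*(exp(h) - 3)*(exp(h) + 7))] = 2*(-exp(3*h) + 2*exp(2*h) + 84)*exp(h)/(exp(6*h) - 8*exp(5*h) - 90*exp(4*h) + 760*exp(3*h) + 1465*exp(2*h) - 17808*exp(h) + 28224)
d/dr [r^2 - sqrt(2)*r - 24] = 2*r - sqrt(2)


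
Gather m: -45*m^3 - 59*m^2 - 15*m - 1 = -45*m^3 - 59*m^2 - 15*m - 1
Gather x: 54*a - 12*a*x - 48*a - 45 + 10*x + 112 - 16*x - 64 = 6*a + x*(-12*a - 6) + 3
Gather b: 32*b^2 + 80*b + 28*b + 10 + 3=32*b^2 + 108*b + 13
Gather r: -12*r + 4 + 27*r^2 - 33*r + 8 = 27*r^2 - 45*r + 12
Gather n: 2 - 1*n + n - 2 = 0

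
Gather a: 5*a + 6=5*a + 6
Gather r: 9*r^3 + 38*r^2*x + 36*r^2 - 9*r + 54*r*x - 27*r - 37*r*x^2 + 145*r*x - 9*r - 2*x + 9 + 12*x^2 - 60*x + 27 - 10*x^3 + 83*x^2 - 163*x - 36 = 9*r^3 + r^2*(38*x + 36) + r*(-37*x^2 + 199*x - 45) - 10*x^3 + 95*x^2 - 225*x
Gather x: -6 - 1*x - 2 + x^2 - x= x^2 - 2*x - 8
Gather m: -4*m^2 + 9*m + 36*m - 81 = -4*m^2 + 45*m - 81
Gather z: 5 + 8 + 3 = 16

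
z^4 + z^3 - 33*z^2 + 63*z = z*(z - 3)^2*(z + 7)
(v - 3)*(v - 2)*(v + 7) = v^3 + 2*v^2 - 29*v + 42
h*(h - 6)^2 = h^3 - 12*h^2 + 36*h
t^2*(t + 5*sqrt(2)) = t^3 + 5*sqrt(2)*t^2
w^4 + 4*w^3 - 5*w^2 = w^2*(w - 1)*(w + 5)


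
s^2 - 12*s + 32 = (s - 8)*(s - 4)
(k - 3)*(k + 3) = k^2 - 9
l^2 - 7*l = l*(l - 7)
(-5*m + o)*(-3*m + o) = 15*m^2 - 8*m*o + o^2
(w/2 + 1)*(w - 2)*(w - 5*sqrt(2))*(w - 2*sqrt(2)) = w^4/2 - 7*sqrt(2)*w^3/2 + 8*w^2 + 14*sqrt(2)*w - 40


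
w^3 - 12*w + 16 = (w - 2)^2*(w + 4)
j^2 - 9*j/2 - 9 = (j - 6)*(j + 3/2)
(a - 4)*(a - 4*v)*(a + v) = a^3 - 3*a^2*v - 4*a^2 - 4*a*v^2 + 12*a*v + 16*v^2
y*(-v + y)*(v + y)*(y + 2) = -v^2*y^2 - 2*v^2*y + y^4 + 2*y^3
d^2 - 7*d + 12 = (d - 4)*(d - 3)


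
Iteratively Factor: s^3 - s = (s + 1)*(s^2 - s) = s*(s + 1)*(s - 1)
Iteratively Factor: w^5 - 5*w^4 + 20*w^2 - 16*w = (w + 2)*(w^4 - 7*w^3 + 14*w^2 - 8*w) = (w - 4)*(w + 2)*(w^3 - 3*w^2 + 2*w) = w*(w - 4)*(w + 2)*(w^2 - 3*w + 2) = w*(w - 4)*(w - 1)*(w + 2)*(w - 2)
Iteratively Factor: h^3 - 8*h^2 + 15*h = (h)*(h^2 - 8*h + 15) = h*(h - 3)*(h - 5)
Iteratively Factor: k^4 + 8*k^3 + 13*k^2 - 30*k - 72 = (k + 3)*(k^3 + 5*k^2 - 2*k - 24) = (k + 3)*(k + 4)*(k^2 + k - 6) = (k + 3)^2*(k + 4)*(k - 2)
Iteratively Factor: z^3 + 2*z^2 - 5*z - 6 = (z + 1)*(z^2 + z - 6) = (z + 1)*(z + 3)*(z - 2)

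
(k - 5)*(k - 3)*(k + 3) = k^3 - 5*k^2 - 9*k + 45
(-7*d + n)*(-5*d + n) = 35*d^2 - 12*d*n + n^2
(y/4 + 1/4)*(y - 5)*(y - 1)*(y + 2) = y^4/4 - 3*y^3/4 - 11*y^2/4 + 3*y/4 + 5/2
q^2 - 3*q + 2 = (q - 2)*(q - 1)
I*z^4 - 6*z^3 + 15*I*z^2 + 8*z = z*(z - I)*(z + 8*I)*(I*z + 1)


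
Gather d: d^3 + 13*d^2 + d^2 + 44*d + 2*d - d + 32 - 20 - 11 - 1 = d^3 + 14*d^2 + 45*d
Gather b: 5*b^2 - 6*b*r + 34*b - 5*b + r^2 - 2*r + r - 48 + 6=5*b^2 + b*(29 - 6*r) + r^2 - r - 42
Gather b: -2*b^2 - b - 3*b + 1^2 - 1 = -2*b^2 - 4*b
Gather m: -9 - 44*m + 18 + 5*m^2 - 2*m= 5*m^2 - 46*m + 9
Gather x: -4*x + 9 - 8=1 - 4*x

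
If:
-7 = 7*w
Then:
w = -1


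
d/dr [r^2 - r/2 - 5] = 2*r - 1/2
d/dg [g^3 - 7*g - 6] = 3*g^2 - 7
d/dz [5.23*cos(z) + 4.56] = -5.23*sin(z)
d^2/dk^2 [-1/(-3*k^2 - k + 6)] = 2*(-9*k^2 - 3*k + (6*k + 1)^2 + 18)/(3*k^2 + k - 6)^3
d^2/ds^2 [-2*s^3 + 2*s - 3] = -12*s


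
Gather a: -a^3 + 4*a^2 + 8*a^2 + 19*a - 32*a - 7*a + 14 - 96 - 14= -a^3 + 12*a^2 - 20*a - 96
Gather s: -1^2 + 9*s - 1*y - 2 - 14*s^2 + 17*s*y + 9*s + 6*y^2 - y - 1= -14*s^2 + s*(17*y + 18) + 6*y^2 - 2*y - 4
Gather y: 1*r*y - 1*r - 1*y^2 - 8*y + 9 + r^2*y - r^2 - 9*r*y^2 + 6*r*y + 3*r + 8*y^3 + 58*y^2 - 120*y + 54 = -r^2 + 2*r + 8*y^3 + y^2*(57 - 9*r) + y*(r^2 + 7*r - 128) + 63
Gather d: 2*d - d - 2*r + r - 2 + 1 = d - r - 1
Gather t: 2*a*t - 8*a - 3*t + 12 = -8*a + t*(2*a - 3) + 12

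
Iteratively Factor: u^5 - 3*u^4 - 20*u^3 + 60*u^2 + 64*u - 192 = (u - 2)*(u^4 - u^3 - 22*u^2 + 16*u + 96) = (u - 2)*(u + 2)*(u^3 - 3*u^2 - 16*u + 48) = (u - 4)*(u - 2)*(u + 2)*(u^2 + u - 12) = (u - 4)*(u - 3)*(u - 2)*(u + 2)*(u + 4)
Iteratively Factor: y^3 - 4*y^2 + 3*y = (y)*(y^2 - 4*y + 3) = y*(y - 3)*(y - 1)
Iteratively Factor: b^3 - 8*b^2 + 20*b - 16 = (b - 2)*(b^2 - 6*b + 8) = (b - 2)^2*(b - 4)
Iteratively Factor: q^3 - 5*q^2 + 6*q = (q - 2)*(q^2 - 3*q) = (q - 3)*(q - 2)*(q)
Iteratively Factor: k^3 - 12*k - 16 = (k + 2)*(k^2 - 2*k - 8) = (k - 4)*(k + 2)*(k + 2)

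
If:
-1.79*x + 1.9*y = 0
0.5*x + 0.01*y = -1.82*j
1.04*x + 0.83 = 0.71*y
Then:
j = 0.63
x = -2.24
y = -2.11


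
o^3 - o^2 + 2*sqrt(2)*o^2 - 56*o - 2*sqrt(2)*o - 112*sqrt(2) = (o - 8)*(o + 7)*(o + 2*sqrt(2))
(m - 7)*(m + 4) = m^2 - 3*m - 28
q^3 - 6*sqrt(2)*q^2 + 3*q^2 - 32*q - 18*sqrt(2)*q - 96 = (q + 3)*(q - 8*sqrt(2))*(q + 2*sqrt(2))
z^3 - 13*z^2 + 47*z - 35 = (z - 7)*(z - 5)*(z - 1)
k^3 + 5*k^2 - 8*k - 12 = (k - 2)*(k + 1)*(k + 6)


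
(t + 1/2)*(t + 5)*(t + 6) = t^3 + 23*t^2/2 + 71*t/2 + 15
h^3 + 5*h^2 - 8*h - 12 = (h - 2)*(h + 1)*(h + 6)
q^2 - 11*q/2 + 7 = (q - 7/2)*(q - 2)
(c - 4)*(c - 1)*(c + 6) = c^3 + c^2 - 26*c + 24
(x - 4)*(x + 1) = x^2 - 3*x - 4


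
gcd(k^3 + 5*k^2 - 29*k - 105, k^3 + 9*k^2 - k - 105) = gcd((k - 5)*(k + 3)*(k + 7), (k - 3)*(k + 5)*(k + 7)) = k + 7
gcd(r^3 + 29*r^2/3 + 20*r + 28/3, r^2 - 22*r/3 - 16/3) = r + 2/3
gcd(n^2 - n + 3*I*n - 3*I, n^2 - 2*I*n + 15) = n + 3*I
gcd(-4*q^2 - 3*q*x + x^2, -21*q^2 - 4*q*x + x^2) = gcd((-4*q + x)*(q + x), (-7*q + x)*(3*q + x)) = 1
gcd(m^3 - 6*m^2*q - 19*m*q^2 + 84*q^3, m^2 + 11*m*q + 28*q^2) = m + 4*q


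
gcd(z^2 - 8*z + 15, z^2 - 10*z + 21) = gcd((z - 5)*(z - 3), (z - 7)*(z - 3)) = z - 3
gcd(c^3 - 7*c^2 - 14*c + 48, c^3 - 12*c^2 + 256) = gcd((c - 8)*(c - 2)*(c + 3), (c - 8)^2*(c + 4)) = c - 8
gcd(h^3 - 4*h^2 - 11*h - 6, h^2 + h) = h + 1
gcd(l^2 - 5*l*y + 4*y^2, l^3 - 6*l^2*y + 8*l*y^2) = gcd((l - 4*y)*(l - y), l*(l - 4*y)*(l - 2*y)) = -l + 4*y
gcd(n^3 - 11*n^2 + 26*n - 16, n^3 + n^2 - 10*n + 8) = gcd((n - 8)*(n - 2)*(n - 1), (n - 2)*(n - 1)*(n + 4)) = n^2 - 3*n + 2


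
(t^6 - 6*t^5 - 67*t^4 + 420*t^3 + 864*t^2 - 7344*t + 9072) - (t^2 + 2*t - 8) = t^6 - 6*t^5 - 67*t^4 + 420*t^3 + 863*t^2 - 7346*t + 9080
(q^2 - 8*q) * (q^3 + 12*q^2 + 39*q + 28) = q^5 + 4*q^4 - 57*q^3 - 284*q^2 - 224*q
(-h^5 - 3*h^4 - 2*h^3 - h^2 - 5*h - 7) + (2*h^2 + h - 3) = -h^5 - 3*h^4 - 2*h^3 + h^2 - 4*h - 10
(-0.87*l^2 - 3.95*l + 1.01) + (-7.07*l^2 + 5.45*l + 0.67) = -7.94*l^2 + 1.5*l + 1.68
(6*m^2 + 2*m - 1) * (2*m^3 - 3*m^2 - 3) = 12*m^5 - 14*m^4 - 8*m^3 - 15*m^2 - 6*m + 3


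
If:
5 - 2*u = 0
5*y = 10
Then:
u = 5/2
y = 2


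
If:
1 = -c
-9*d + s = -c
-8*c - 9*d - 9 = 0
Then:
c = -1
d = -1/9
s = 0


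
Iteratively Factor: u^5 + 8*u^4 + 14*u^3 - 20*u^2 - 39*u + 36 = (u - 1)*(u^4 + 9*u^3 + 23*u^2 + 3*u - 36) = (u - 1)^2*(u^3 + 10*u^2 + 33*u + 36) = (u - 1)^2*(u + 4)*(u^2 + 6*u + 9) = (u - 1)^2*(u + 3)*(u + 4)*(u + 3)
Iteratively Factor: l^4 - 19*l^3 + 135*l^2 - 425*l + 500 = (l - 5)*(l^3 - 14*l^2 + 65*l - 100) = (l - 5)^2*(l^2 - 9*l + 20) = (l - 5)^2*(l - 4)*(l - 5)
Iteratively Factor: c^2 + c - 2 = (c + 2)*(c - 1)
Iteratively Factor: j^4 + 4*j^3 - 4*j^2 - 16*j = (j - 2)*(j^3 + 6*j^2 + 8*j) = j*(j - 2)*(j^2 + 6*j + 8) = j*(j - 2)*(j + 2)*(j + 4)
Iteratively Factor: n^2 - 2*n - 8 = (n + 2)*(n - 4)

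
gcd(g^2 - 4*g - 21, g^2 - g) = 1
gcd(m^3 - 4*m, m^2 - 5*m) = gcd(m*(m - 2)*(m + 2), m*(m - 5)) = m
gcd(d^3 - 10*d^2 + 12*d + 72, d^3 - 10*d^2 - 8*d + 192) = d - 6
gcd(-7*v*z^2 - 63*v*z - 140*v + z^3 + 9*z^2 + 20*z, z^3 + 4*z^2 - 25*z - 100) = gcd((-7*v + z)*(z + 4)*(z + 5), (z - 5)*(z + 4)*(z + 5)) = z^2 + 9*z + 20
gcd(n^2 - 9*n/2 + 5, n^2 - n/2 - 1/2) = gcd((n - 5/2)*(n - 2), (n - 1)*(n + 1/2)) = 1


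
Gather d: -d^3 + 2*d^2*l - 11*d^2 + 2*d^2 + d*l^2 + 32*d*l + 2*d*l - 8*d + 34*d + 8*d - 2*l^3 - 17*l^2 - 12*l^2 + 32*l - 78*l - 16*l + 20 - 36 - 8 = -d^3 + d^2*(2*l - 9) + d*(l^2 + 34*l + 34) - 2*l^3 - 29*l^2 - 62*l - 24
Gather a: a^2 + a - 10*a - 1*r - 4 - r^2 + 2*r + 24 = a^2 - 9*a - r^2 + r + 20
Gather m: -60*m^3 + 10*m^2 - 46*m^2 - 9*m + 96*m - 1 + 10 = -60*m^3 - 36*m^2 + 87*m + 9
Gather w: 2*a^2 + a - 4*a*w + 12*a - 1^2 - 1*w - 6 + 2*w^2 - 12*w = 2*a^2 + 13*a + 2*w^2 + w*(-4*a - 13) - 7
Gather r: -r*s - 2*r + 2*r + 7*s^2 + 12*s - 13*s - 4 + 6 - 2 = -r*s + 7*s^2 - s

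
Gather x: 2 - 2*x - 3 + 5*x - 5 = 3*x - 6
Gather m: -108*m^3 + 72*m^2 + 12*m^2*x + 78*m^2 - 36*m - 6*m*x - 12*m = -108*m^3 + m^2*(12*x + 150) + m*(-6*x - 48)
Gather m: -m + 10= 10 - m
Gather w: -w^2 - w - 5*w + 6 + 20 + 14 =-w^2 - 6*w + 40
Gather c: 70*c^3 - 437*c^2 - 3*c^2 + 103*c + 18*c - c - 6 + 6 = 70*c^3 - 440*c^2 + 120*c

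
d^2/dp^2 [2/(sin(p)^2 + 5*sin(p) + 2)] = 2*(-4*sin(p)^4 - 15*sin(p)^3 - 11*sin(p)^2 + 40*sin(p) + 46)/(sin(p)^2 + 5*sin(p) + 2)^3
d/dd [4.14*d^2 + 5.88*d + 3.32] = 8.28*d + 5.88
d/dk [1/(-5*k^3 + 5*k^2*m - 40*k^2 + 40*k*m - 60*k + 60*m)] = (3*k^2 - 2*k*m + 16*k - 8*m + 12)/(5*(k^3 - k^2*m + 8*k^2 - 8*k*m + 12*k - 12*m)^2)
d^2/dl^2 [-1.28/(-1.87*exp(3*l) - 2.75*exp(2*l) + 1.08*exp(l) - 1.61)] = ((-21.5424*exp(2*l) - 14.08*exp(l) + 1.3824)*(1.87*exp(3*l) + 2.75*exp(2*l) - 1.08*exp(l) + 1.61) + 1.28*(5.61*exp(2*l) + 5.5*exp(l) - 1.08)*(11.22*exp(2*l) + 11.0*exp(l) - 2.16)*exp(l))*exp(l)/(1.87*exp(3*l) + 2.75*exp(2*l) - 1.08*exp(l) + 1.61)^3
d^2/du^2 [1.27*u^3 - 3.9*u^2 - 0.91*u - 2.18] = 7.62*u - 7.8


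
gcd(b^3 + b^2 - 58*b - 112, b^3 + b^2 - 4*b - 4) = b + 2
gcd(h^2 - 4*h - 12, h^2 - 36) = h - 6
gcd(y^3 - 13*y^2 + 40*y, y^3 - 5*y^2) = y^2 - 5*y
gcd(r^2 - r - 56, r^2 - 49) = r + 7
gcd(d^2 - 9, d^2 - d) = 1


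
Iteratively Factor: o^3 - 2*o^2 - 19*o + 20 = (o + 4)*(o^2 - 6*o + 5) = (o - 1)*(o + 4)*(o - 5)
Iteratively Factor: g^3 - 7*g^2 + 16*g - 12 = (g - 2)*(g^2 - 5*g + 6) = (g - 2)^2*(g - 3)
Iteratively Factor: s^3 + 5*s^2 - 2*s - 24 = (s - 2)*(s^2 + 7*s + 12) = (s - 2)*(s + 3)*(s + 4)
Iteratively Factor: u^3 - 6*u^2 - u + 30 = (u - 3)*(u^2 - 3*u - 10) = (u - 3)*(u + 2)*(u - 5)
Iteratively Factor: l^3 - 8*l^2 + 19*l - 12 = (l - 4)*(l^2 - 4*l + 3) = (l - 4)*(l - 3)*(l - 1)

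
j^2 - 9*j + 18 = (j - 6)*(j - 3)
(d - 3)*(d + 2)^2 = d^3 + d^2 - 8*d - 12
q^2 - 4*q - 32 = (q - 8)*(q + 4)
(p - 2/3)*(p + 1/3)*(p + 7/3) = p^3 + 2*p^2 - p - 14/27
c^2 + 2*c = c*(c + 2)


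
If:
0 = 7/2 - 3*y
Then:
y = 7/6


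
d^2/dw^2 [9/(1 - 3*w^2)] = 54*(-9*w^2 - 1)/(3*w^2 - 1)^3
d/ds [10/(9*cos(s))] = 10*sin(s)/(9*cos(s)^2)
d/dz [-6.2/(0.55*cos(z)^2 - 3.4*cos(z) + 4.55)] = (21.08 - 6.82*cos(z))*sin(z)/(0.55*cos(z)^2 - 3.4*cos(z) + 4.55)^2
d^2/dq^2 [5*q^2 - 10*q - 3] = 10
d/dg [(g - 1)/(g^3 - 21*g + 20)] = (-2*g - 1)/(g^4 + 2*g^3 - 39*g^2 - 40*g + 400)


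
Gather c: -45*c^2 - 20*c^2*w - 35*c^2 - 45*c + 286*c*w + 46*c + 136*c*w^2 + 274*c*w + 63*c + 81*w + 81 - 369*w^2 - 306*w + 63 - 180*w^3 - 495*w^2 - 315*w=c^2*(-20*w - 80) + c*(136*w^2 + 560*w + 64) - 180*w^3 - 864*w^2 - 540*w + 144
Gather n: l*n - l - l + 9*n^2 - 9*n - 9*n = -2*l + 9*n^2 + n*(l - 18)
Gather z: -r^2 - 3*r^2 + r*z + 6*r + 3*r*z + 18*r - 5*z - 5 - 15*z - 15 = -4*r^2 + 24*r + z*(4*r - 20) - 20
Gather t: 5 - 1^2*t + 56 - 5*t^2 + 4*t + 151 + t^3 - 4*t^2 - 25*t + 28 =t^3 - 9*t^2 - 22*t + 240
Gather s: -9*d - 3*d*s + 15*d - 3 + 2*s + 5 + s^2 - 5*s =6*d + s^2 + s*(-3*d - 3) + 2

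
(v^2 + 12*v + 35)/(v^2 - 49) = (v + 5)/(v - 7)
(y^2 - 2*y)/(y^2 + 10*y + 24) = y*(y - 2)/(y^2 + 10*y + 24)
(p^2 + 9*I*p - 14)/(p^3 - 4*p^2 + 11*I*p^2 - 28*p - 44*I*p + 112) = (p + 2*I)/(p^2 + 4*p*(-1 + I) - 16*I)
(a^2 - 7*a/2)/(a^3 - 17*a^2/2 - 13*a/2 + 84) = a/(a^2 - 5*a - 24)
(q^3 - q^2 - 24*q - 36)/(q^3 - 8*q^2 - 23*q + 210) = (q^2 + 5*q + 6)/(q^2 - 2*q - 35)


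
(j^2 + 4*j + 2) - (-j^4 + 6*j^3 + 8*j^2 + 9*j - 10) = j^4 - 6*j^3 - 7*j^2 - 5*j + 12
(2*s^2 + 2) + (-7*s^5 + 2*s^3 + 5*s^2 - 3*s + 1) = -7*s^5 + 2*s^3 + 7*s^2 - 3*s + 3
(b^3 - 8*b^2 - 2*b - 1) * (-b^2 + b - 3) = -b^5 + 9*b^4 - 9*b^3 + 23*b^2 + 5*b + 3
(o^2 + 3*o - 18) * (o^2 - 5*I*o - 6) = o^4 + 3*o^3 - 5*I*o^3 - 24*o^2 - 15*I*o^2 - 18*o + 90*I*o + 108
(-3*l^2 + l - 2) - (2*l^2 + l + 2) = -5*l^2 - 4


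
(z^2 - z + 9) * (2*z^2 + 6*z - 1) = 2*z^4 + 4*z^3 + 11*z^2 + 55*z - 9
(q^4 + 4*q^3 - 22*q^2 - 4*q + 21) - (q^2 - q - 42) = q^4 + 4*q^3 - 23*q^2 - 3*q + 63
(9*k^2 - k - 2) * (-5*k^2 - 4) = -45*k^4 + 5*k^3 - 26*k^2 + 4*k + 8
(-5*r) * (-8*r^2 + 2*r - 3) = 40*r^3 - 10*r^2 + 15*r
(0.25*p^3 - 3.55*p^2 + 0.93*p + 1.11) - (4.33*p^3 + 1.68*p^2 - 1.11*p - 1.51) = -4.08*p^3 - 5.23*p^2 + 2.04*p + 2.62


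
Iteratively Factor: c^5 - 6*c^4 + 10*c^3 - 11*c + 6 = (c - 1)*(c^4 - 5*c^3 + 5*c^2 + 5*c - 6) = (c - 1)^2*(c^3 - 4*c^2 + c + 6) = (c - 1)^2*(c + 1)*(c^2 - 5*c + 6) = (c - 2)*(c - 1)^2*(c + 1)*(c - 3)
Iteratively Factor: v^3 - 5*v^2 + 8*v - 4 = (v - 2)*(v^2 - 3*v + 2) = (v - 2)^2*(v - 1)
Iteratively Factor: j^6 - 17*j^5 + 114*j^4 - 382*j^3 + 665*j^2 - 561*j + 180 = (j - 5)*(j^5 - 12*j^4 + 54*j^3 - 112*j^2 + 105*j - 36) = (j - 5)*(j - 1)*(j^4 - 11*j^3 + 43*j^2 - 69*j + 36) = (j - 5)*(j - 4)*(j - 1)*(j^3 - 7*j^2 + 15*j - 9) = (j - 5)*(j - 4)*(j - 1)^2*(j^2 - 6*j + 9) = (j - 5)*(j - 4)*(j - 3)*(j - 1)^2*(j - 3)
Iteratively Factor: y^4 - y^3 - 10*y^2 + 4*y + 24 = (y - 3)*(y^3 + 2*y^2 - 4*y - 8) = (y - 3)*(y - 2)*(y^2 + 4*y + 4) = (y - 3)*(y - 2)*(y + 2)*(y + 2)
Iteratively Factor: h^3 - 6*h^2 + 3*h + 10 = (h - 2)*(h^2 - 4*h - 5) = (h - 5)*(h - 2)*(h + 1)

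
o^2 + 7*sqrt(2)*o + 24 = (o + 3*sqrt(2))*(o + 4*sqrt(2))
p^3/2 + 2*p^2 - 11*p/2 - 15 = (p/2 + 1)*(p - 3)*(p + 5)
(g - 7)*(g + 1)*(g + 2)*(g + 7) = g^4 + 3*g^3 - 47*g^2 - 147*g - 98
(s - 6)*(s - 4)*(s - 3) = s^3 - 13*s^2 + 54*s - 72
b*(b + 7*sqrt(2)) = b^2 + 7*sqrt(2)*b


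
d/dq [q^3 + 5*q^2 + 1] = q*(3*q + 10)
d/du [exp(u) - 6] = exp(u)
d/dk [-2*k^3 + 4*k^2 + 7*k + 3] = -6*k^2 + 8*k + 7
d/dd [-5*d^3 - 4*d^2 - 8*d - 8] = -15*d^2 - 8*d - 8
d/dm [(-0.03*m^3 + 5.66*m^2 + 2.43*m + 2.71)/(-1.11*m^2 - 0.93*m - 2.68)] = (0.0333*m^4 + 0.0557999999999996*m^3 - 2.3253*m^2 - 24.3214*m - 3.9921)/(1.2321*m^4 + 2.0646*m^3 + 6.8145*m^2 + 4.9848*m + 7.1824)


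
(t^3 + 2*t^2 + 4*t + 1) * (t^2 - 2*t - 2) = t^5 - 2*t^3 - 11*t^2 - 10*t - 2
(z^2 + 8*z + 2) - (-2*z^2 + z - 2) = 3*z^2 + 7*z + 4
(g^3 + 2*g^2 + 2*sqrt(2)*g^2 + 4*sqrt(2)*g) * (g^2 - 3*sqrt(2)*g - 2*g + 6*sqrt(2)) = g^5 - sqrt(2)*g^4 - 16*g^3 + 4*sqrt(2)*g^2 + 48*g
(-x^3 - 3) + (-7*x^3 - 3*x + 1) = -8*x^3 - 3*x - 2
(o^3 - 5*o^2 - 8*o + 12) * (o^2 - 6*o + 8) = o^5 - 11*o^4 + 30*o^3 + 20*o^2 - 136*o + 96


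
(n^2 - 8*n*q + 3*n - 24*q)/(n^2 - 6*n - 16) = (-n^2 + 8*n*q - 3*n + 24*q)/(-n^2 + 6*n + 16)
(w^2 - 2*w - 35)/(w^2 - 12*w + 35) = (w + 5)/(w - 5)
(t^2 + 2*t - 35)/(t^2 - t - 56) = (t - 5)/(t - 8)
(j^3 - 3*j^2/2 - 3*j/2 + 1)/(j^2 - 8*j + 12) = (2*j^2 + j - 1)/(2*(j - 6))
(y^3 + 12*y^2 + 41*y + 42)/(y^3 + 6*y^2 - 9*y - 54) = (y^2 + 9*y + 14)/(y^2 + 3*y - 18)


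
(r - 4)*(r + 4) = r^2 - 16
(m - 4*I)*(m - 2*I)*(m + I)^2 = m^4 - 4*I*m^3 + 3*m^2 - 10*I*m + 8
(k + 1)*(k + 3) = k^2 + 4*k + 3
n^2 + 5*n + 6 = (n + 2)*(n + 3)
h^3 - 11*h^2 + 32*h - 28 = (h - 7)*(h - 2)^2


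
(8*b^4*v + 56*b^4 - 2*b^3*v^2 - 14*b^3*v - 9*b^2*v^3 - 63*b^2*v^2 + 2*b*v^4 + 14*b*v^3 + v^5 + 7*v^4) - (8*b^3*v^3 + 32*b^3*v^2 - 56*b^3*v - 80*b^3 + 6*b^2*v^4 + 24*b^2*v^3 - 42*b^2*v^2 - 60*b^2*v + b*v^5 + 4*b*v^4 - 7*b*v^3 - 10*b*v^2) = 8*b^4*v + 56*b^4 - 8*b^3*v^3 - 34*b^3*v^2 + 42*b^3*v + 80*b^3 - 6*b^2*v^4 - 33*b^2*v^3 - 21*b^2*v^2 + 60*b^2*v - b*v^5 - 2*b*v^4 + 21*b*v^3 + 10*b*v^2 + v^5 + 7*v^4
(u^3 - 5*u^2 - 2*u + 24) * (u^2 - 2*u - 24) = u^5 - 7*u^4 - 16*u^3 + 148*u^2 - 576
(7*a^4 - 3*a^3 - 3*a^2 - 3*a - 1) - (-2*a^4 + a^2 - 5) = 9*a^4 - 3*a^3 - 4*a^2 - 3*a + 4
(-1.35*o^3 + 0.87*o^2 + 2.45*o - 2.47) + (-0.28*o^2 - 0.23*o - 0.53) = -1.35*o^3 + 0.59*o^2 + 2.22*o - 3.0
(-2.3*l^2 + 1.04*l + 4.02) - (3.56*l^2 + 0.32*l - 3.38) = -5.86*l^2 + 0.72*l + 7.4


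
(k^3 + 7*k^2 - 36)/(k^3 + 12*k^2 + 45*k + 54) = (k - 2)/(k + 3)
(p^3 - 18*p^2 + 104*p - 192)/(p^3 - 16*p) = (p^2 - 14*p + 48)/(p*(p + 4))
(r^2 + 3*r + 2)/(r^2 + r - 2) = (r + 1)/(r - 1)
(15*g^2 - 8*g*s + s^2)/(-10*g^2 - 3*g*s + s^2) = (-3*g + s)/(2*g + s)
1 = 1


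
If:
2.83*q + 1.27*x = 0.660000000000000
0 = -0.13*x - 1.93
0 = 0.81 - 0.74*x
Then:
No Solution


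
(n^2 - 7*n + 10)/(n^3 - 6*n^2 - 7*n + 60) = (n - 2)/(n^2 - n - 12)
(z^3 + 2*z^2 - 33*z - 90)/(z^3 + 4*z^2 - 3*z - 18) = (z^2 - z - 30)/(z^2 + z - 6)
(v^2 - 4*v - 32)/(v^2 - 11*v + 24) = (v + 4)/(v - 3)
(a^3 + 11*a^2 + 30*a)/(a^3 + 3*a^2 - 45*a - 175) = a*(a + 6)/(a^2 - 2*a - 35)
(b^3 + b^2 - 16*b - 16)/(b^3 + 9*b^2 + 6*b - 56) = (b^2 - 3*b - 4)/(b^2 + 5*b - 14)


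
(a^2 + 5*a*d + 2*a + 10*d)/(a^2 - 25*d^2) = (a + 2)/(a - 5*d)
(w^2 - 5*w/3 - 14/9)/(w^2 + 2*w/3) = (w - 7/3)/w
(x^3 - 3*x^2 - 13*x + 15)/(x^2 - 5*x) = x + 2 - 3/x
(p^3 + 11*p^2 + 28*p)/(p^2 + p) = (p^2 + 11*p + 28)/(p + 1)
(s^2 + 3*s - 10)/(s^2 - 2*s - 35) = (s - 2)/(s - 7)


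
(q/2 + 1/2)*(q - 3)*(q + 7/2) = q^3/2 + 3*q^2/4 - 5*q - 21/4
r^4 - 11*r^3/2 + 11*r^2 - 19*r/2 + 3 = (r - 2)*(r - 3/2)*(r - 1)^2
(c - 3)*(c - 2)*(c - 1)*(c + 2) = c^4 - 4*c^3 - c^2 + 16*c - 12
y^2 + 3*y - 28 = (y - 4)*(y + 7)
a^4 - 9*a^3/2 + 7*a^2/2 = a^2*(a - 7/2)*(a - 1)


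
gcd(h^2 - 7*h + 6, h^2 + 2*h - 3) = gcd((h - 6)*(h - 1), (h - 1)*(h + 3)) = h - 1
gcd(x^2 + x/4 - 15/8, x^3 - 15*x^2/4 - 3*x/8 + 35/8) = x - 5/4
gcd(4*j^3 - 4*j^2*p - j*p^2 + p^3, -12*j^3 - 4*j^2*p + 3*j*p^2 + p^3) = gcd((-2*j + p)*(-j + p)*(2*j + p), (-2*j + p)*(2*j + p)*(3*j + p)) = -4*j^2 + p^2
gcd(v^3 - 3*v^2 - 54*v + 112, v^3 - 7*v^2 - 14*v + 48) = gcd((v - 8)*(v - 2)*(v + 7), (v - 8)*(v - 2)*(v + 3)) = v^2 - 10*v + 16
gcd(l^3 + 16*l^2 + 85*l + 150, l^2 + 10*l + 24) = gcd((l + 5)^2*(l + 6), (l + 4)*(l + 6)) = l + 6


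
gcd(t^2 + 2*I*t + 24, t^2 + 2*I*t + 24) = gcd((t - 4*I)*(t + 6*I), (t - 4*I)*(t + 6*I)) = t^2 + 2*I*t + 24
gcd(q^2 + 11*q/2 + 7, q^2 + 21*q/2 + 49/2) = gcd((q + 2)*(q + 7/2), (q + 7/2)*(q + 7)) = q + 7/2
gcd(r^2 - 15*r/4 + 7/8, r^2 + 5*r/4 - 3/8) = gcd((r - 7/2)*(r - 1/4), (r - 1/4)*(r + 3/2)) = r - 1/4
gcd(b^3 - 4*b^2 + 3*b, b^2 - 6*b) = b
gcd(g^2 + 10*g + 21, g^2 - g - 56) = g + 7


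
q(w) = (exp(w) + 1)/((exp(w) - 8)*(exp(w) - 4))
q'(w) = exp(w)/((exp(w) - 8)*(exp(w) - 4)) - (exp(w) + 1)*exp(w)/((exp(w) - 8)*(exp(w) - 4)^2) - (exp(w) + 1)*exp(w)/((exp(w) - 8)^2*(exp(w) - 4)) = (-exp(2*w) - 2*exp(w) + 44)*exp(w)/(exp(4*w) - 24*exp(3*w) + 208*exp(2*w) - 768*exp(w) + 1024)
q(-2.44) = 0.04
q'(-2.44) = 0.00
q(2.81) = 0.16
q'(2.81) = -0.37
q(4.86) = 0.01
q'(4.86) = -0.01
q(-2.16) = 0.04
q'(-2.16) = 0.01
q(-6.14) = 0.03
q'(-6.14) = 0.00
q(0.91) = 0.42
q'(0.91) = 1.17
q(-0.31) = 0.07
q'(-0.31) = 0.05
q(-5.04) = 0.03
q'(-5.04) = 0.00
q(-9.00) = 0.03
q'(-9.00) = 0.00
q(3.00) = 0.11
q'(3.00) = -0.21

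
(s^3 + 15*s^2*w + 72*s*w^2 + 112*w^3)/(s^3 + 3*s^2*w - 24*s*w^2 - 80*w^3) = (s + 7*w)/(s - 5*w)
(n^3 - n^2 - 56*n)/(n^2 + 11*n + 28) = n*(n - 8)/(n + 4)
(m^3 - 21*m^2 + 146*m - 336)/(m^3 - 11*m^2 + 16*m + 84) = (m - 8)/(m + 2)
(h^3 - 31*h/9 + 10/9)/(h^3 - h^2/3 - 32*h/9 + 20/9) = (3*h - 1)/(3*h - 2)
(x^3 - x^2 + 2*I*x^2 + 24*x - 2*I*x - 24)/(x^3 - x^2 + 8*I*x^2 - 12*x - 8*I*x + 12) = (x - 4*I)/(x + 2*I)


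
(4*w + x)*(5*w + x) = 20*w^2 + 9*w*x + x^2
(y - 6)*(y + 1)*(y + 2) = y^3 - 3*y^2 - 16*y - 12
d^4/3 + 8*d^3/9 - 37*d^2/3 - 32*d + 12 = (d/3 + 1)*(d - 6)*(d - 1/3)*(d + 6)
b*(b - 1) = b^2 - b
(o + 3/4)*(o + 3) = o^2 + 15*o/4 + 9/4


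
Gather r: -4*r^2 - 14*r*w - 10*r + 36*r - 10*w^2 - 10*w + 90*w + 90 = -4*r^2 + r*(26 - 14*w) - 10*w^2 + 80*w + 90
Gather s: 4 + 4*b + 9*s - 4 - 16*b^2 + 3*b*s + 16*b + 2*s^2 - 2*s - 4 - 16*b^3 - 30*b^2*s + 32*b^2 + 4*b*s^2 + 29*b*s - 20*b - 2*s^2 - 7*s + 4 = -16*b^3 + 16*b^2 + 4*b*s^2 + s*(-30*b^2 + 32*b)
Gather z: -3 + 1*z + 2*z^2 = 2*z^2 + z - 3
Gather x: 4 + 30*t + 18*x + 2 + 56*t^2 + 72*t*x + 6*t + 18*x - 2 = 56*t^2 + 36*t + x*(72*t + 36) + 4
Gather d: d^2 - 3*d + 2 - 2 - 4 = d^2 - 3*d - 4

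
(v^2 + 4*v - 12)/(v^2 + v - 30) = (v - 2)/(v - 5)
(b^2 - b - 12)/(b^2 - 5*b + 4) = (b + 3)/(b - 1)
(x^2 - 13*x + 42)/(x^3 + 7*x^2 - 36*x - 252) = (x - 7)/(x^2 + 13*x + 42)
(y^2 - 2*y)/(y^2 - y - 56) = y*(2 - y)/(-y^2 + y + 56)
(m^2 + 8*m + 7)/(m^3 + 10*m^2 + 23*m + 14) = 1/(m + 2)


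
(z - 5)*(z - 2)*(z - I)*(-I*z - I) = -I*z^4 - z^3 + 6*I*z^3 + 6*z^2 - 3*I*z^2 - 3*z - 10*I*z - 10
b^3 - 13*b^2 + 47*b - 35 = (b - 7)*(b - 5)*(b - 1)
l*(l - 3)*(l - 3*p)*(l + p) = l^4 - 2*l^3*p - 3*l^3 - 3*l^2*p^2 + 6*l^2*p + 9*l*p^2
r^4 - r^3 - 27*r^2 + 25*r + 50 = (r - 5)*(r - 2)*(r + 1)*(r + 5)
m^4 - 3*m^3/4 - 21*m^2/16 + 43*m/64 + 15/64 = (m - 5/4)*(m - 3/4)*(m + 1/4)*(m + 1)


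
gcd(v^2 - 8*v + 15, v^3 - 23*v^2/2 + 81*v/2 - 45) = v - 3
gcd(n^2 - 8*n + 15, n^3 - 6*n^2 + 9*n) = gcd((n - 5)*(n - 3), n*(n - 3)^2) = n - 3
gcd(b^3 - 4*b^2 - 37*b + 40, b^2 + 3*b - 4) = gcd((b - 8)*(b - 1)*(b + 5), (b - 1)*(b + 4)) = b - 1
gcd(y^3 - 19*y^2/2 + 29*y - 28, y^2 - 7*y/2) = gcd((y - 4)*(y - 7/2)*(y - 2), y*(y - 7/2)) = y - 7/2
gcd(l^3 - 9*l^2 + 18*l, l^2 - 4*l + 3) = l - 3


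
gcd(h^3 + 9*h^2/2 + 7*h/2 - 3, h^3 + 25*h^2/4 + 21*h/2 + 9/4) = h + 3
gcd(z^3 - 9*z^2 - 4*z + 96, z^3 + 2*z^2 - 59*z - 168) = z^2 - 5*z - 24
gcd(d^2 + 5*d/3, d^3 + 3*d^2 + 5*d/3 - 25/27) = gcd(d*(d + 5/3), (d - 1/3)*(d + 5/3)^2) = d + 5/3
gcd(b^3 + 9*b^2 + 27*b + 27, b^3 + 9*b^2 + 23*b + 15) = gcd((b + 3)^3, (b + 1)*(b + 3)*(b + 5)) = b + 3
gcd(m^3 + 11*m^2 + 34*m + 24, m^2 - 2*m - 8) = 1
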